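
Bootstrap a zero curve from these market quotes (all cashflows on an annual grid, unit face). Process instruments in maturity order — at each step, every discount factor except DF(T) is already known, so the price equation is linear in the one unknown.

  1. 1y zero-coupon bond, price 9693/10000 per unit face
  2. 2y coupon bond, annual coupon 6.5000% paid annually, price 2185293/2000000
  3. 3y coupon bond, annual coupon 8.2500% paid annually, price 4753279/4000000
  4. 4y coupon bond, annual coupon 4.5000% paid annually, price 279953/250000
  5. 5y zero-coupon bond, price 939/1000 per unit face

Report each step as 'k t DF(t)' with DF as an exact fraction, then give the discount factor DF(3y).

step 1 [1y] zero: DF = P = 9693/10000 ≈ 0.969300
step 2 [2y] bond c/1=13/200: DF=(2185293/2000000 − 13/200·(0.969300))/(1+13/200) = 2417/2500 ≈ 0.966800
step 3 [3y] bond c/1=33/400: DF=(4753279/4000000 − 33/400·(0.969300+0.966800))/(1+33/400) = 4751/5000 ≈ 0.950200
step 4 [4y] bond c/1=9/200: DF=(279953/250000 − 9/200·(0.969300+0.966800+0.950200))/(1+9/200) = 9473/10000 ≈ 0.947300
step 5 [5y] zero: DF = P = 939/1000 ≈ 0.939000

1 1 9693/10000
2 2 2417/2500
3 3 4751/5000
4 4 9473/10000
5 5 939/1000
DF(3y) = 4751/5000 ≈ 0.950200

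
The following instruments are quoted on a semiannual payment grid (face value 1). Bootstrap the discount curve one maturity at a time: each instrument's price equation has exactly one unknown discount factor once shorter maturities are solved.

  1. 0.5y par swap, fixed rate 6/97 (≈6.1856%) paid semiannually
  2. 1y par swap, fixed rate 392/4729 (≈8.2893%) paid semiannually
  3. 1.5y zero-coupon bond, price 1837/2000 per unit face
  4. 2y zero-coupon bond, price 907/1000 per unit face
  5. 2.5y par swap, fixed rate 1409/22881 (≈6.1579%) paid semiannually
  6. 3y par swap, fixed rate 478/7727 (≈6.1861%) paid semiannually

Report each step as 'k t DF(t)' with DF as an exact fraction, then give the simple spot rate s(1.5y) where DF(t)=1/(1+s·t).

1 1/2 97/100
2 1 576/625
3 3/2 1837/2000
4 2 907/1000
5 5/2 8591/10000
6 3 8327/10000
s(1.5y) = (1/(1837/2000) − 1)/(3/2) = 326/5511 ≈ 5.9154%

step 1 [0.5y] swap r/2=3/97: DF=(1 − 3/97·(0))/(1+3/97) = 97/100 ≈ 0.970000
step 2 [1y] swap r/2=196/4729: DF=(1 − 196/4729·(0.970000))/(1+196/4729) = 576/625 ≈ 0.921600
step 3 [1.5y] zero: DF = P = 1837/2000 ≈ 0.918500
step 4 [2y] zero: DF = P = 907/1000 ≈ 0.907000
step 5 [2.5y] swap r/2=1409/45762: DF=(1 − 1409/45762·(0.970000+0.921600+0.918500+0.907000))/(1+1409/45762) = 8591/10000 ≈ 0.859100
step 6 [3y] swap r/2=239/7727: DF=(1 − 239/7727·(0.970000+0.921600+0.918500+0.907000+0.859100))/(1+239/7727) = 8327/10000 ≈ 0.832700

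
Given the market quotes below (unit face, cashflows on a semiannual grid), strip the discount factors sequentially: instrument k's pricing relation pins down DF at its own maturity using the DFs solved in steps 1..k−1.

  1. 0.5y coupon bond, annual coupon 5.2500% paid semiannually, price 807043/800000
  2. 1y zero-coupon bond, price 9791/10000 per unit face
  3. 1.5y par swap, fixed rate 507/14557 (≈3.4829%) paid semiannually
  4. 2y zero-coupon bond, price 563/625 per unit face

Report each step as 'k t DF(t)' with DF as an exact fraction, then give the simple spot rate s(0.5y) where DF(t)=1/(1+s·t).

step 1 [0.5y] bond c/2=21/800: DF=(807043/800000 − 21/800·(0))/(1+21/800) = 983/1000 ≈ 0.983000
step 2 [1y] zero: DF = P = 9791/10000 ≈ 0.979100
step 3 [1.5y] swap r/2=507/29114: DF=(1 − 507/29114·(0.983000+0.979100))/(1+507/29114) = 9493/10000 ≈ 0.949300
step 4 [2y] zero: DF = P = 563/625 ≈ 0.900800

1 1/2 983/1000
2 1 9791/10000
3 3/2 9493/10000
4 2 563/625
s(0.5y) = (1/(983/1000) − 1)/(1/2) = 34/983 ≈ 3.4588%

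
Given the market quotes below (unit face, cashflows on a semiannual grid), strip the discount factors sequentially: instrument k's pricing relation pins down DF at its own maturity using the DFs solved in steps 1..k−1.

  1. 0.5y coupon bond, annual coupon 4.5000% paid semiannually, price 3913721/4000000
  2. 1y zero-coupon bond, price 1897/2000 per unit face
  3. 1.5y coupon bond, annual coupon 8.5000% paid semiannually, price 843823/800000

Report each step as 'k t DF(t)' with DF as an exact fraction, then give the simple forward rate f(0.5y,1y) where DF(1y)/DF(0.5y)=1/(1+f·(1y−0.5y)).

step 1 [0.5y] bond c/2=9/400: DF=(3913721/4000000 − 9/400·(0))/(1+9/400) = 9569/10000 ≈ 0.956900
step 2 [1y] zero: DF = P = 1897/2000 ≈ 0.948500
step 3 [1.5y] bond c/2=17/400: DF=(843823/800000 − 17/400·(0.956900+0.948500))/(1+17/400) = 9341/10000 ≈ 0.934100

1 1/2 9569/10000
2 1 1897/2000
3 3/2 9341/10000
f(0.5y,1y) = ((9569/10000)/(1897/2000) − 1)/(1/2) = 24/1355 ≈ 1.7712%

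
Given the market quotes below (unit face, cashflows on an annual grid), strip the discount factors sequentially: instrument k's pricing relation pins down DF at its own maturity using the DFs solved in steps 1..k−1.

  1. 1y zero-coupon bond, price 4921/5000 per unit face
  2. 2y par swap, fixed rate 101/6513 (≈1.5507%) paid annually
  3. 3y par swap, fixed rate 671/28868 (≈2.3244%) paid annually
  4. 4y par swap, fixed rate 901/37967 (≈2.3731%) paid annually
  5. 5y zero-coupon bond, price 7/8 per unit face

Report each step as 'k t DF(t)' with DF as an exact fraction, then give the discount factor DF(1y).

step 1 [1y] zero: DF = P = 4921/5000 ≈ 0.984200
step 2 [2y] swap r/1=101/6513: DF=(1 − 101/6513·(0.984200))/(1+101/6513) = 9697/10000 ≈ 0.969700
step 3 [3y] swap r/1=671/28868: DF=(1 − 671/28868·(0.984200+0.969700))/(1+671/28868) = 9329/10000 ≈ 0.932900
step 4 [4y] swap r/1=901/37967: DF=(1 − 901/37967·(0.984200+0.969700+0.932900))/(1+901/37967) = 9099/10000 ≈ 0.909900
step 5 [5y] zero: DF = P = 7/8 ≈ 0.875000

1 1 4921/5000
2 2 9697/10000
3 3 9329/10000
4 4 9099/10000
5 5 7/8
DF(1y) = 4921/5000 ≈ 0.984200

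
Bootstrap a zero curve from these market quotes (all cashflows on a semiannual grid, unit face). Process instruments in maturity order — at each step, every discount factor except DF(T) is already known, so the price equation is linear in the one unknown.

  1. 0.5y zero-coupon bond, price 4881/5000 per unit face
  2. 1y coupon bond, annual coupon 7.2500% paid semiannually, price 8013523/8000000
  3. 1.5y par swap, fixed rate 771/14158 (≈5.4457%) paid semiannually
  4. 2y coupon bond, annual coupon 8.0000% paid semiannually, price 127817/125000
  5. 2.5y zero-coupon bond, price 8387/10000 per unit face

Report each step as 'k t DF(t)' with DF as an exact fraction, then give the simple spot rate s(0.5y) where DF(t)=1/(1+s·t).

step 1 [0.5y] zero: DF = P = 4881/5000 ≈ 0.976200
step 2 [1y] bond c/2=29/800: DF=(8013523/8000000 − 29/800·(0.976200))/(1+29/800) = 373/400 ≈ 0.932500
step 3 [1.5y] swap r/2=771/28316: DF=(1 − 771/28316·(0.976200+0.932500))/(1+771/28316) = 9229/10000 ≈ 0.922900
step 4 [2y] bond c/2=1/25: DF=(127817/125000 − 1/25·(0.976200+0.932500+0.922900))/(1+1/25) = 8743/10000 ≈ 0.874300
step 5 [2.5y] zero: DF = P = 8387/10000 ≈ 0.838700

1 1/2 4881/5000
2 1 373/400
3 3/2 9229/10000
4 2 8743/10000
5 5/2 8387/10000
s(0.5y) = (1/(4881/5000) − 1)/(1/2) = 238/4881 ≈ 4.8760%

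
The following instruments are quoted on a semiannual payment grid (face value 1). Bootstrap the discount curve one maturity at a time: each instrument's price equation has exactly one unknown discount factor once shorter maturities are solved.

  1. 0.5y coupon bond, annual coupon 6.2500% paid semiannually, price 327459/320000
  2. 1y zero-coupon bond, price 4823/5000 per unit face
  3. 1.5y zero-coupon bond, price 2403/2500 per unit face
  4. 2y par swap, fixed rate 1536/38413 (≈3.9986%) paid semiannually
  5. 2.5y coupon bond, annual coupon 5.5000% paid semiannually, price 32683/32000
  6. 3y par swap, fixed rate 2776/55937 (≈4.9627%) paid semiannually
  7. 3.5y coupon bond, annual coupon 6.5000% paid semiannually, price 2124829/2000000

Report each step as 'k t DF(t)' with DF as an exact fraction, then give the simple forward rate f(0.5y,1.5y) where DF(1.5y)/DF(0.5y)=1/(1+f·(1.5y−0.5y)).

step 1 [0.5y] bond c/2=1/32: DF=(327459/320000 − 1/32·(0))/(1+1/32) = 9923/10000 ≈ 0.992300
step 2 [1y] zero: DF = P = 4823/5000 ≈ 0.964600
step 3 [1.5y] zero: DF = P = 2403/2500 ≈ 0.961200
step 4 [2y] swap r/2=768/38413: DF=(1 − 768/38413·(0.992300+0.964600+0.961200))/(1+768/38413) = 577/625 ≈ 0.923200
step 5 [2.5y] bond c/2=11/400: DF=(32683/32000 − 11/400·(0.992300+0.964600+0.961200+0.923200))/(1+11/400) = 557/625 ≈ 0.891200
step 6 [3y] swap r/2=1388/55937: DF=(1 − 1388/55937·(0.992300+0.964600+0.961200+0.923200+0.891200))/(1+1388/55937) = 2153/2500 ≈ 0.861200
step 7 [3.5y] bond c/2=13/400: DF=(2124829/2000000 − 13/400·(0.992300+0.964600+0.961200+0.923200+0.891200+0.861200))/(1+13/400) = 8529/10000 ≈ 0.852900

1 1/2 9923/10000
2 1 4823/5000
3 3/2 2403/2500
4 2 577/625
5 5/2 557/625
6 3 2153/2500
7 7/2 8529/10000
f(0.5y,1.5y) = ((9923/10000)/(2403/2500) − 1)/(1) = 311/9612 ≈ 3.2355%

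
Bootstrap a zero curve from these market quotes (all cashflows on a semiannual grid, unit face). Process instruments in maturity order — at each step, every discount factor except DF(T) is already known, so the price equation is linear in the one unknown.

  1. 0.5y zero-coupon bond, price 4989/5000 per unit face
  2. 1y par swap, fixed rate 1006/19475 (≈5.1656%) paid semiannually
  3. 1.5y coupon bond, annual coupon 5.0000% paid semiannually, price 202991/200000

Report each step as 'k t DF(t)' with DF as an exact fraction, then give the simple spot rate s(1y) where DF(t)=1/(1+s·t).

1 1/2 4989/5000
2 1 9497/10000
3 3/2 9427/10000
s(1y) = (1/(9497/10000) − 1)/(1) = 503/9497 ≈ 5.2964%

step 1 [0.5y] zero: DF = P = 4989/5000 ≈ 0.997800
step 2 [1y] swap r/2=503/19475: DF=(1 − 503/19475·(0.997800))/(1+503/19475) = 9497/10000 ≈ 0.949700
step 3 [1.5y] bond c/2=1/40: DF=(202991/200000 − 1/40·(0.997800+0.949700))/(1+1/40) = 9427/10000 ≈ 0.942700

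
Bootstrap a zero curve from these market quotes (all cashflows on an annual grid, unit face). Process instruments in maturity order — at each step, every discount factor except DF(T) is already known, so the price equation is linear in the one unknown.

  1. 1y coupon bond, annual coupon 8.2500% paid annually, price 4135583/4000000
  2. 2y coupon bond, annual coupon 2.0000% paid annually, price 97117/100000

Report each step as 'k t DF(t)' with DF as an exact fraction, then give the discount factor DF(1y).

1 1 9551/10000
2 2 4667/5000
DF(1y) = 9551/10000 ≈ 0.955100

step 1 [1y] bond c/1=33/400: DF=(4135583/4000000 − 33/400·(0))/(1+33/400) = 9551/10000 ≈ 0.955100
step 2 [2y] bond c/1=1/50: DF=(97117/100000 − 1/50·(0.955100))/(1+1/50) = 4667/5000 ≈ 0.933400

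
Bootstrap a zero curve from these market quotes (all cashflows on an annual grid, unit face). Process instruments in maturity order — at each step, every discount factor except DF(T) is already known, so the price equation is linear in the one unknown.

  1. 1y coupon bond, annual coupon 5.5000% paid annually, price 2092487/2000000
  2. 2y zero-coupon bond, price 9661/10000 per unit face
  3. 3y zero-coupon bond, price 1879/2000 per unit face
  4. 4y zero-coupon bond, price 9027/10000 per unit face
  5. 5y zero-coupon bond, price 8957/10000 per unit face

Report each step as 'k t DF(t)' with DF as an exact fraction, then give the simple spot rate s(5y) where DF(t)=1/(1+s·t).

1 1 9917/10000
2 2 9661/10000
3 3 1879/2000
4 4 9027/10000
5 5 8957/10000
s(5y) = (1/(8957/10000) − 1)/(5) = 1043/44785 ≈ 2.3289%

step 1 [1y] bond c/1=11/200: DF=(2092487/2000000 − 11/200·(0))/(1+11/200) = 9917/10000 ≈ 0.991700
step 2 [2y] zero: DF = P = 9661/10000 ≈ 0.966100
step 3 [3y] zero: DF = P = 1879/2000 ≈ 0.939500
step 4 [4y] zero: DF = P = 9027/10000 ≈ 0.902700
step 5 [5y] zero: DF = P = 8957/10000 ≈ 0.895700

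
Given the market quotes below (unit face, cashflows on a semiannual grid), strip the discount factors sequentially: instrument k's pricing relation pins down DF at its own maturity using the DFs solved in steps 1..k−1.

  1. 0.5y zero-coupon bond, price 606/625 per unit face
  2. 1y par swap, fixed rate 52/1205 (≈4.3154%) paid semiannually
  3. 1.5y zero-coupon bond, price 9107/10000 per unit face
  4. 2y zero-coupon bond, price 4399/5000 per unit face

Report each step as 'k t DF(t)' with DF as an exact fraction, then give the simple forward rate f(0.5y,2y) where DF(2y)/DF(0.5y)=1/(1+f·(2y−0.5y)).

1 1/2 606/625
2 1 599/625
3 3/2 9107/10000
4 2 4399/5000
f(0.5y,2y) = ((606/625)/(4399/5000) − 1)/(3/2) = 898/13197 ≈ 6.8046%

step 1 [0.5y] zero: DF = P = 606/625 ≈ 0.969600
step 2 [1y] swap r/2=26/1205: DF=(1 − 26/1205·(0.969600))/(1+26/1205) = 599/625 ≈ 0.958400
step 3 [1.5y] zero: DF = P = 9107/10000 ≈ 0.910700
step 4 [2y] zero: DF = P = 4399/5000 ≈ 0.879800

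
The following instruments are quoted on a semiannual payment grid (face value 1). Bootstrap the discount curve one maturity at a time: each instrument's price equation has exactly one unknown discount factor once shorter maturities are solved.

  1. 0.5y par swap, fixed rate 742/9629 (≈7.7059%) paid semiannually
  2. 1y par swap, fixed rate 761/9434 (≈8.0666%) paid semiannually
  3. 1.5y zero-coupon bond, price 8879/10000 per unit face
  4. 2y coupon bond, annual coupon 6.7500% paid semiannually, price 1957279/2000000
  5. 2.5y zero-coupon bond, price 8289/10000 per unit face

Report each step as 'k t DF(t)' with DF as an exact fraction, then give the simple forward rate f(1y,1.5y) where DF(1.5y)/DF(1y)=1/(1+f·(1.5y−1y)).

1 1/2 9629/10000
2 1 9239/10000
3 3/2 8879/10000
4 2 8561/10000
5 5/2 8289/10000
f(1y,1.5y) = ((9239/10000)/(8879/10000) − 1)/(1/2) = 720/8879 ≈ 8.1090%

step 1 [0.5y] swap r/2=371/9629: DF=(1 − 371/9629·(0))/(1+371/9629) = 9629/10000 ≈ 0.962900
step 2 [1y] swap r/2=761/18868: DF=(1 − 761/18868·(0.962900))/(1+761/18868) = 9239/10000 ≈ 0.923900
step 3 [1.5y] zero: DF = P = 8879/10000 ≈ 0.887900
step 4 [2y] bond c/2=27/800: DF=(1957279/2000000 − 27/800·(0.962900+0.923900+0.887900))/(1+27/800) = 8561/10000 ≈ 0.856100
step 5 [2.5y] zero: DF = P = 8289/10000 ≈ 0.828900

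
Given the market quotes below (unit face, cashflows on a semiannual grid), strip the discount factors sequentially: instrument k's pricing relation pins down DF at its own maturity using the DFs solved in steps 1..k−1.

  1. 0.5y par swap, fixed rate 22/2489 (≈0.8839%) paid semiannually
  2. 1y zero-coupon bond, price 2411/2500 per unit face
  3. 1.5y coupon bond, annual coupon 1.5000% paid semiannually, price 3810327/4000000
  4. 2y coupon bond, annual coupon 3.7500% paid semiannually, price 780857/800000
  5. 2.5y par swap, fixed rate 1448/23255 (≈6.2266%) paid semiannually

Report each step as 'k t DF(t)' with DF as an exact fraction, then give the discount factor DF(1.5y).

1 1/2 2489/2500
2 1 2411/2500
3 3/2 9309/10000
4 2 9049/10000
5 5/2 1069/1250
DF(1.5y) = 9309/10000 ≈ 0.930900

step 1 [0.5y] swap r/2=11/2489: DF=(1 − 11/2489·(0))/(1+11/2489) = 2489/2500 ≈ 0.995600
step 2 [1y] zero: DF = P = 2411/2500 ≈ 0.964400
step 3 [1.5y] bond c/2=3/400: DF=(3810327/4000000 − 3/400·(0.995600+0.964400))/(1+3/400) = 9309/10000 ≈ 0.930900
step 4 [2y] bond c/2=3/160: DF=(780857/800000 − 3/160·(0.995600+0.964400+0.930900))/(1+3/160) = 9049/10000 ≈ 0.904900
step 5 [2.5y] swap r/2=724/23255: DF=(1 − 724/23255·(0.995600+0.964400+0.930900+0.904900))/(1+724/23255) = 1069/1250 ≈ 0.855200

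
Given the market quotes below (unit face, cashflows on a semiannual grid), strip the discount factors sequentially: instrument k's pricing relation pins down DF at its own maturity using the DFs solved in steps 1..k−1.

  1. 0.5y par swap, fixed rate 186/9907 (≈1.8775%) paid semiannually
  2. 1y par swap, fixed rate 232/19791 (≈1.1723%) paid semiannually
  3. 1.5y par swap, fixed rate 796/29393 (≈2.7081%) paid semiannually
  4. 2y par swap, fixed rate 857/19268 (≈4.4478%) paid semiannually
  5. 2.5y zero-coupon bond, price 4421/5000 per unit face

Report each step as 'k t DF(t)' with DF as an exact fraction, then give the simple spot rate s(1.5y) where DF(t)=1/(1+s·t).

step 1 [0.5y] swap r/2=93/9907: DF=(1 − 93/9907·(0))/(1+93/9907) = 9907/10000 ≈ 0.990700
step 2 [1y] swap r/2=116/19791: DF=(1 − 116/19791·(0.990700))/(1+116/19791) = 2471/2500 ≈ 0.988400
step 3 [1.5y] swap r/2=398/29393: DF=(1 − 398/29393·(0.990700+0.988400))/(1+398/29393) = 4801/5000 ≈ 0.960200
step 4 [2y] swap r/2=857/38536: DF=(1 − 857/38536·(0.990700+0.988400+0.960200))/(1+857/38536) = 9143/10000 ≈ 0.914300
step 5 [2.5y] zero: DF = P = 4421/5000 ≈ 0.884200

1 1/2 9907/10000
2 1 2471/2500
3 3/2 4801/5000
4 2 9143/10000
5 5/2 4421/5000
s(1.5y) = (1/(4801/5000) − 1)/(3/2) = 398/14403 ≈ 2.7633%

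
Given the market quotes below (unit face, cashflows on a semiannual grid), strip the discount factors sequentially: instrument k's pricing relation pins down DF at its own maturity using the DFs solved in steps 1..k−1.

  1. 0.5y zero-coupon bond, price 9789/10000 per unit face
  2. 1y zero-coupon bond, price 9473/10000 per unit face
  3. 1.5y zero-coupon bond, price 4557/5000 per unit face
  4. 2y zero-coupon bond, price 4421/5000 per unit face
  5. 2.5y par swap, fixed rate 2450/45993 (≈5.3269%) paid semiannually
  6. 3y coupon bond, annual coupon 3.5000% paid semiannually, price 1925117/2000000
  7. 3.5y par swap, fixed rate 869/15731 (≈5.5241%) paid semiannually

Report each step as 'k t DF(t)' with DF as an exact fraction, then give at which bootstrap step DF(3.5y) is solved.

1 1/2 9789/10000
2 1 9473/10000
3 3/2 4557/5000
4 2 4421/5000
5 5/2 351/400
6 3 8669/10000
7 7/2 4131/5000
DF(3.5y) is solved at step 7

step 1 [0.5y] zero: DF = P = 9789/10000 ≈ 0.978900
step 2 [1y] zero: DF = P = 9473/10000 ≈ 0.947300
step 3 [1.5y] zero: DF = P = 4557/5000 ≈ 0.911400
step 4 [2y] zero: DF = P = 4421/5000 ≈ 0.884200
step 5 [2.5y] swap r/2=1225/45993: DF=(1 − 1225/45993·(0.978900+0.947300+0.911400+0.884200))/(1+1225/45993) = 351/400 ≈ 0.877500
step 6 [3y] bond c/2=7/400: DF=(1925117/2000000 − 7/400·(0.978900+0.947300+0.911400+0.884200+0.877500))/(1+7/400) = 8669/10000 ≈ 0.866900
step 7 [3.5y] swap r/2=869/31462: DF=(1 − 869/31462·(0.978900+0.947300+0.911400+0.884200+0.877500+0.866900))/(1+869/31462) = 4131/5000 ≈ 0.826200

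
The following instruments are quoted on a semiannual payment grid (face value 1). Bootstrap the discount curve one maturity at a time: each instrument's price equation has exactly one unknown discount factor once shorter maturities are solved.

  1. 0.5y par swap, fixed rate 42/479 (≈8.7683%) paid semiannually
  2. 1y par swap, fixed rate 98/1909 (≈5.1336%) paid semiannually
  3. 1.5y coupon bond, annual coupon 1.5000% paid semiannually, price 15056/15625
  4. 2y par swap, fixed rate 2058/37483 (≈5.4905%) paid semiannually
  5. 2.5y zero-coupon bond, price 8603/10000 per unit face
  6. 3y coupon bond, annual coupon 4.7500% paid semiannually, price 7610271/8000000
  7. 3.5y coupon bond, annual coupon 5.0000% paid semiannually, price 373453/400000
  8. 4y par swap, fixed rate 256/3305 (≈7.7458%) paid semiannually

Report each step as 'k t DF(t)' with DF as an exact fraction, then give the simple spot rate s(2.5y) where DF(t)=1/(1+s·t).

step 1 [0.5y] swap r/2=21/479: DF=(1 − 21/479·(0))/(1+21/479) = 479/500 ≈ 0.958000
step 2 [1y] swap r/2=49/1909: DF=(1 − 49/1909·(0.958000))/(1+49/1909) = 951/1000 ≈ 0.951000
step 3 [1.5y] bond c/2=3/400: DF=(15056/15625 − 3/400·(0.958000+0.951000))/(1+3/400) = 4711/5000 ≈ 0.942200
step 4 [2y] swap r/2=1029/37483: DF=(1 − 1029/37483·(0.958000+0.951000+0.942200))/(1+1029/37483) = 8971/10000 ≈ 0.897100
step 5 [2.5y] zero: DF = P = 8603/10000 ≈ 0.860300
step 6 [3y] bond c/2=19/800: DF=(7610271/8000000 − 19/800·(0.958000+0.951000+0.942200+0.897100+0.860300))/(1+19/800) = 8223/10000 ≈ 0.822300
step 7 [3.5y] bond c/2=1/40: DF=(373453/400000 − 1/40·(0.958000+0.951000+0.942200+0.897100+0.860300+0.822300))/(1+1/40) = 973/1250 ≈ 0.778400
step 8 [4y] swap r/2=128/3305: DF=(1 − 128/3305·(0.958000+0.951000+0.942200+0.897100+0.860300+0.822300+0.778400))/(1+128/3305) = 457/625 ≈ 0.731200

1 1/2 479/500
2 1 951/1000
3 3/2 4711/5000
4 2 8971/10000
5 5/2 8603/10000
6 3 8223/10000
7 7/2 973/1250
8 4 457/625
s(2.5y) = (1/(8603/10000) − 1)/(5/2) = 2794/43015 ≈ 6.4954%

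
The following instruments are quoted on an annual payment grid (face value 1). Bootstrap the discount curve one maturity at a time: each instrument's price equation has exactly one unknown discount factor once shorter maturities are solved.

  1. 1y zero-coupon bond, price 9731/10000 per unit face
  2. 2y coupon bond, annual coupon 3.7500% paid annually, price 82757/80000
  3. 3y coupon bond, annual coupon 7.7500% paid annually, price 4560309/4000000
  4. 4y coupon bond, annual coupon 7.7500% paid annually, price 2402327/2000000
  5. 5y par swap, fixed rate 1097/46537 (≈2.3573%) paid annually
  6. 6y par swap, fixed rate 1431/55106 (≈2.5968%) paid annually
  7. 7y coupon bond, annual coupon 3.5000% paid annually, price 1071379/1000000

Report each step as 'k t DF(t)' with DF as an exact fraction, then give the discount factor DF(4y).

step 1 [1y] zero: DF = P = 9731/10000 ≈ 0.973100
step 2 [2y] bond c/1=3/80: DF=(82757/80000 − 3/80·(0.973100))/(1+3/80) = 9619/10000 ≈ 0.961900
step 3 [3y] bond c/1=31/400: DF=(4560309/4000000 − 31/400·(0.973100+0.961900))/(1+31/400) = 9189/10000 ≈ 0.918900
step 4 [4y] bond c/1=31/400: DF=(2402327/2000000 − 31/400·(0.973100+0.961900+0.918900))/(1+31/400) = 1819/2000 ≈ 0.909500
step 5 [5y] swap r/1=1097/46537: DF=(1 − 1097/46537·(0.973100+0.961900+0.918900+0.909500))/(1+1097/46537) = 8903/10000 ≈ 0.890300
step 6 [6y] swap r/1=1431/55106: DF=(1 − 1431/55106·(0.973100+0.961900+0.918900+0.909500+0.890300))/(1+1431/55106) = 8569/10000 ≈ 0.856900
step 7 [7y] bond c/1=7/200: DF=(1071379/1000000 − 7/200·(0.973100+0.961900+0.918900+0.909500+0.890300+0.856900))/(1+7/200) = 1061/1250 ≈ 0.848800

1 1 9731/10000
2 2 9619/10000
3 3 9189/10000
4 4 1819/2000
5 5 8903/10000
6 6 8569/10000
7 7 1061/1250
DF(4y) = 1819/2000 ≈ 0.909500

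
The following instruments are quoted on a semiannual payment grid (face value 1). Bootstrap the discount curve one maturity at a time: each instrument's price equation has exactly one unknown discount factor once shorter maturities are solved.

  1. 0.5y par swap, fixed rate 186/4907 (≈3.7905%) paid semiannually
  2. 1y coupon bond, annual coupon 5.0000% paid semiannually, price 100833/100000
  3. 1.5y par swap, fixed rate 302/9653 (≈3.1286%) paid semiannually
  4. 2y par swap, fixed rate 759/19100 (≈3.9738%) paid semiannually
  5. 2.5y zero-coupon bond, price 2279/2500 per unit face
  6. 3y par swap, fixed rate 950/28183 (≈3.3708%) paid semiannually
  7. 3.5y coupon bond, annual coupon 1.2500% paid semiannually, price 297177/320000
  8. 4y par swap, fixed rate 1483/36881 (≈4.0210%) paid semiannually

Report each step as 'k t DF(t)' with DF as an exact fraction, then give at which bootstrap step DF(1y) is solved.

1 1/2 4907/5000
2 1 4799/5000
3 3/2 9547/10000
4 2 9241/10000
5 5/2 2279/2500
6 3 181/200
7 7/2 8879/10000
8 4 8517/10000
DF(1y) is solved at step 2

step 1 [0.5y] swap r/2=93/4907: DF=(1 − 93/4907·(0))/(1+93/4907) = 4907/5000 ≈ 0.981400
step 2 [1y] bond c/2=1/40: DF=(100833/100000 − 1/40·(0.981400))/(1+1/40) = 4799/5000 ≈ 0.959800
step 3 [1.5y] swap r/2=151/9653: DF=(1 − 151/9653·(0.981400+0.959800))/(1+151/9653) = 9547/10000 ≈ 0.954700
step 4 [2y] swap r/2=759/38200: DF=(1 − 759/38200·(0.981400+0.959800+0.954700))/(1+759/38200) = 9241/10000 ≈ 0.924100
step 5 [2.5y] zero: DF = P = 2279/2500 ≈ 0.911600
step 6 [3y] swap r/2=475/28183: DF=(1 − 475/28183·(0.981400+0.959800+0.954700+0.924100+0.911600))/(1+475/28183) = 181/200 ≈ 0.905000
step 7 [3.5y] bond c/2=1/160: DF=(297177/320000 − 1/160·(0.981400+0.959800+0.954700+0.924100+0.911600+0.905000))/(1+1/160) = 8879/10000 ≈ 0.887900
step 8 [4y] swap r/2=1483/73762: DF=(1 − 1483/73762·(0.981400+0.959800+0.954700+0.924100+0.911600+0.905000+0.887900))/(1+1483/73762) = 8517/10000 ≈ 0.851700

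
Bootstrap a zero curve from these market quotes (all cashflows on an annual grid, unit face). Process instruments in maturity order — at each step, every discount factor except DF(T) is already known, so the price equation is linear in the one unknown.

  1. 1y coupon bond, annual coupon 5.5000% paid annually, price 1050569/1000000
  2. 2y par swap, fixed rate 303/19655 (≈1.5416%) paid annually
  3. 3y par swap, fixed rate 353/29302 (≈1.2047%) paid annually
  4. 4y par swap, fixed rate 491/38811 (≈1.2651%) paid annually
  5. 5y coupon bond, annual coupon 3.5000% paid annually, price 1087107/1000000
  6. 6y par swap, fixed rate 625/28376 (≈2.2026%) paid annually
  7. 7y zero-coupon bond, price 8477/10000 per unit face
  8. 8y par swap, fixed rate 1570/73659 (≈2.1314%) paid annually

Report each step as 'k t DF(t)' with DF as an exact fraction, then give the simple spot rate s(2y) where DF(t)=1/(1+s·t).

step 1 [1y] bond c/1=11/200: DF=(1050569/1000000 − 11/200·(0))/(1+11/200) = 4979/5000 ≈ 0.995800
step 2 [2y] swap r/1=303/19655: DF=(1 − 303/19655·(0.995800))/(1+303/19655) = 9697/10000 ≈ 0.969700
step 3 [3y] swap r/1=353/29302: DF=(1 − 353/29302·(0.995800+0.969700))/(1+353/29302) = 9647/10000 ≈ 0.964700
step 4 [4y] swap r/1=491/38811: DF=(1 − 491/38811·(0.995800+0.969700+0.964700))/(1+491/38811) = 9509/10000 ≈ 0.950900
step 5 [5y] bond c/1=7/200: DF=(1087107/1000000 − 7/200·(0.995800+0.969700+0.964700+0.950900))/(1+7/200) = 9191/10000 ≈ 0.919100
step 6 [6y] swap r/1=625/28376: DF=(1 − 625/28376·(0.995800+0.969700+0.964700+0.950900+0.919100))/(1+625/28376) = 7/8 ≈ 0.875000
step 7 [7y] zero: DF = P = 8477/10000 ≈ 0.847700
step 8 [8y] swap r/1=1570/73659: DF=(1 − 1570/73659·(0.995800+0.969700+0.964700+0.950900+0.919100+0.875000+0.847700))/(1+1570/73659) = 843/1000 ≈ 0.843000

1 1 4979/5000
2 2 9697/10000
3 3 9647/10000
4 4 9509/10000
5 5 9191/10000
6 6 7/8
7 7 8477/10000
8 8 843/1000
s(2y) = (1/(9697/10000) − 1)/(2) = 303/19394 ≈ 1.5623%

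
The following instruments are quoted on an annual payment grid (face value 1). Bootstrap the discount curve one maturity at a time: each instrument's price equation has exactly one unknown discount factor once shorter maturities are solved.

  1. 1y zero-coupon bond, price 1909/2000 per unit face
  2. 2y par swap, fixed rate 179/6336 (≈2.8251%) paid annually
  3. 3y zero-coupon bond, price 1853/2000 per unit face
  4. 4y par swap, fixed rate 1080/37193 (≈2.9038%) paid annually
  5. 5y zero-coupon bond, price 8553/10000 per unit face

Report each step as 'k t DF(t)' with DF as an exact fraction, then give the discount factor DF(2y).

1 1 1909/2000
2 2 9463/10000
3 3 1853/2000
4 4 223/250
5 5 8553/10000
DF(2y) = 9463/10000 ≈ 0.946300

step 1 [1y] zero: DF = P = 1909/2000 ≈ 0.954500
step 2 [2y] swap r/1=179/6336: DF=(1 − 179/6336·(0.954500))/(1+179/6336) = 9463/10000 ≈ 0.946300
step 3 [3y] zero: DF = P = 1853/2000 ≈ 0.926500
step 4 [4y] swap r/1=1080/37193: DF=(1 − 1080/37193·(0.954500+0.946300+0.926500))/(1+1080/37193) = 223/250 ≈ 0.892000
step 5 [5y] zero: DF = P = 8553/10000 ≈ 0.855300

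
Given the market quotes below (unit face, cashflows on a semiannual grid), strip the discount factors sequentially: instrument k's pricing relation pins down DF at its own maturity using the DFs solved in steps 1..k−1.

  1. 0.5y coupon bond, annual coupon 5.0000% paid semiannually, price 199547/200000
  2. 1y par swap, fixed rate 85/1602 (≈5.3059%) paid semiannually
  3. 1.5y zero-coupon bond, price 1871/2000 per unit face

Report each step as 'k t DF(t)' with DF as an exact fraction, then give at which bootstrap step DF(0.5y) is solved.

1 1/2 4867/5000
2 1 949/1000
3 3/2 1871/2000
DF(0.5y) is solved at step 1

step 1 [0.5y] bond c/2=1/40: DF=(199547/200000 − 1/40·(0))/(1+1/40) = 4867/5000 ≈ 0.973400
step 2 [1y] swap r/2=85/3204: DF=(1 − 85/3204·(0.973400))/(1+85/3204) = 949/1000 ≈ 0.949000
step 3 [1.5y] zero: DF = P = 1871/2000 ≈ 0.935500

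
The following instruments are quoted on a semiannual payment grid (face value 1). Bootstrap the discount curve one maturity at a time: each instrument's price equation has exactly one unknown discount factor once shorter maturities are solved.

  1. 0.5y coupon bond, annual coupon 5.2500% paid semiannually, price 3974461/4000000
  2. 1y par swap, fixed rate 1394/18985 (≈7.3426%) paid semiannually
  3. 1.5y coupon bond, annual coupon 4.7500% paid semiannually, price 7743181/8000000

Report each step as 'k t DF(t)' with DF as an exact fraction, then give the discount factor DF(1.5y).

step 1 [0.5y] bond c/2=21/800: DF=(3974461/4000000 − 21/800·(0))/(1+21/800) = 4841/5000 ≈ 0.968200
step 2 [1y] swap r/2=697/18985: DF=(1 − 697/18985·(0.968200))/(1+697/18985) = 9303/10000 ≈ 0.930300
step 3 [1.5y] bond c/2=19/800: DF=(7743181/8000000 − 19/800·(0.968200+0.930300))/(1+19/800) = 4507/5000 ≈ 0.901400

1 1/2 4841/5000
2 1 9303/10000
3 3/2 4507/5000
DF(1.5y) = 4507/5000 ≈ 0.901400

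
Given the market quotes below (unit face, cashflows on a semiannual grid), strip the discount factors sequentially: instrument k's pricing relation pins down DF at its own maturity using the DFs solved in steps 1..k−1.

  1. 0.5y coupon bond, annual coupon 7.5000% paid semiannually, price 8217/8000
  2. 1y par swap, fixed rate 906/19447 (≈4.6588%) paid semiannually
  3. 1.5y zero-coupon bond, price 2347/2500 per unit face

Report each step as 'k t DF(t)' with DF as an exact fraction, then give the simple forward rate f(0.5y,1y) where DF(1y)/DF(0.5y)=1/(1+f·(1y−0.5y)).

step 1 [0.5y] bond c/2=3/80: DF=(8217/8000 − 3/80·(0))/(1+3/80) = 99/100 ≈ 0.990000
step 2 [1y] swap r/2=453/19447: DF=(1 − 453/19447·(0.990000))/(1+453/19447) = 9547/10000 ≈ 0.954700
step 3 [1.5y] zero: DF = P = 2347/2500 ≈ 0.938800

1 1/2 99/100
2 1 9547/10000
3 3/2 2347/2500
f(0.5y,1y) = ((99/100)/(9547/10000) − 1)/(1/2) = 706/9547 ≈ 7.3950%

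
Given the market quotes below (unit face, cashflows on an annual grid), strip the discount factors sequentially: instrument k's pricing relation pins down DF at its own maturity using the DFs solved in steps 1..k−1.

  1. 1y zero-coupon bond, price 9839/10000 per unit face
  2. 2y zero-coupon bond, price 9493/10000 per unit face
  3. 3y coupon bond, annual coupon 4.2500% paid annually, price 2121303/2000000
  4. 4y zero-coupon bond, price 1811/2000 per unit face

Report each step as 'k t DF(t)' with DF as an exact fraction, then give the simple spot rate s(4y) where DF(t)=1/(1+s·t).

step 1 [1y] zero: DF = P = 9839/10000 ≈ 0.983900
step 2 [2y] zero: DF = P = 9493/10000 ≈ 0.949300
step 3 [3y] bond c/1=17/400: DF=(2121303/2000000 − 17/400·(0.983900+0.949300))/(1+17/400) = 4693/5000 ≈ 0.938600
step 4 [4y] zero: DF = P = 1811/2000 ≈ 0.905500

1 1 9839/10000
2 2 9493/10000
3 3 4693/5000
4 4 1811/2000
s(4y) = (1/(1811/2000) − 1)/(4) = 189/7244 ≈ 2.6091%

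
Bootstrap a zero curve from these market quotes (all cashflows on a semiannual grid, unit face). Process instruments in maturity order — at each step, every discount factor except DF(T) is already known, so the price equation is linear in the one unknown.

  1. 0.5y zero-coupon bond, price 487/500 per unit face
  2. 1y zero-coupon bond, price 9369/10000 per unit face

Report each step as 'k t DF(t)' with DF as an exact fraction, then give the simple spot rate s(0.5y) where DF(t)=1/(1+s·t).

step 1 [0.5y] zero: DF = P = 487/500 ≈ 0.974000
step 2 [1y] zero: DF = P = 9369/10000 ≈ 0.936900

1 1/2 487/500
2 1 9369/10000
s(0.5y) = (1/(487/500) − 1)/(1/2) = 26/487 ≈ 5.3388%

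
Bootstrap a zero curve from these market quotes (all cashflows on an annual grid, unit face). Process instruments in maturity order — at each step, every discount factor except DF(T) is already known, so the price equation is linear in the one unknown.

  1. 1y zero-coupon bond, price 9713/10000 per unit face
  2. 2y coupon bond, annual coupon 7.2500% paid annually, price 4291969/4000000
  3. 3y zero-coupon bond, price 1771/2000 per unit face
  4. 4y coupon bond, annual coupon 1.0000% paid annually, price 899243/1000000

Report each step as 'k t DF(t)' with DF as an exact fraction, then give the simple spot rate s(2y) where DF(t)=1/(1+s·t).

1 1 9713/10000
2 2 2337/2500
3 3 1771/2000
4 4 8627/10000
s(2y) = (1/(2337/2500) − 1)/(2) = 163/4674 ≈ 3.4874%

step 1 [1y] zero: DF = P = 9713/10000 ≈ 0.971300
step 2 [2y] bond c/1=29/400: DF=(4291969/4000000 − 29/400·(0.971300))/(1+29/400) = 2337/2500 ≈ 0.934800
step 3 [3y] zero: DF = P = 1771/2000 ≈ 0.885500
step 4 [4y] bond c/1=1/100: DF=(899243/1000000 − 1/100·(0.971300+0.934800+0.885500))/(1+1/100) = 8627/10000 ≈ 0.862700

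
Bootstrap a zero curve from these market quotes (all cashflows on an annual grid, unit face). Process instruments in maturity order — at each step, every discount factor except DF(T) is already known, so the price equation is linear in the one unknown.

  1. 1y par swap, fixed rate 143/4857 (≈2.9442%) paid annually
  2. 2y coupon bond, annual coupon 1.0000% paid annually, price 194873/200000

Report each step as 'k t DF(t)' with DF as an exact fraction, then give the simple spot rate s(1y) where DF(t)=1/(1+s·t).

step 1 [1y] swap r/1=143/4857: DF=(1 − 143/4857·(0))/(1+143/4857) = 4857/5000 ≈ 0.971400
step 2 [2y] bond c/1=1/100: DF=(194873/200000 − 1/100·(0.971400))/(1+1/100) = 9551/10000 ≈ 0.955100

1 1 4857/5000
2 2 9551/10000
s(1y) = (1/(4857/5000) − 1)/(1) = 143/4857 ≈ 2.9442%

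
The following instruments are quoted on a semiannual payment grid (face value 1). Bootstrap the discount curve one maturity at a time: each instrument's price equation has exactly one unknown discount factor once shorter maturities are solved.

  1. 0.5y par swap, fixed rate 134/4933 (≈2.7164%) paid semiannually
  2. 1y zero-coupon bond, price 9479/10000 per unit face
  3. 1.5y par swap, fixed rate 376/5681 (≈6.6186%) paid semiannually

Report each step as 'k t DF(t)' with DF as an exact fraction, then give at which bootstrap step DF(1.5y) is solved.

1 1/2 4933/5000
2 1 9479/10000
3 3/2 453/500
DF(1.5y) is solved at step 3

step 1 [0.5y] swap r/2=67/4933: DF=(1 − 67/4933·(0))/(1+67/4933) = 4933/5000 ≈ 0.986600
step 2 [1y] zero: DF = P = 9479/10000 ≈ 0.947900
step 3 [1.5y] swap r/2=188/5681: DF=(1 − 188/5681·(0.986600+0.947900))/(1+188/5681) = 453/500 ≈ 0.906000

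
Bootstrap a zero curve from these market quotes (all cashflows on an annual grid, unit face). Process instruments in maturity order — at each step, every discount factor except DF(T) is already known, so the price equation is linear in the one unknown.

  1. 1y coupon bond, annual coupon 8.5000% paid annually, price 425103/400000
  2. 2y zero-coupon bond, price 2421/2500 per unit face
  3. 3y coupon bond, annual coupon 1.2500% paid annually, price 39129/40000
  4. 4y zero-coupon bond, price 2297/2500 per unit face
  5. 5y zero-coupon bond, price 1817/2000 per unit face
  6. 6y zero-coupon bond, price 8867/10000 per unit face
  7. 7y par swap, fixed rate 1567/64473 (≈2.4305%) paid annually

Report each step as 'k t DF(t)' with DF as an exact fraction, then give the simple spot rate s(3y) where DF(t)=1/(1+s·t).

1 1 1959/2000
2 2 2421/2500
3 3 9421/10000
4 4 2297/2500
5 5 1817/2000
6 6 8867/10000
7 7 8433/10000
s(3y) = (1/(9421/10000) − 1)/(3) = 193/9421 ≈ 2.0486%

step 1 [1y] bond c/1=17/200: DF=(425103/400000 − 17/200·(0))/(1+17/200) = 1959/2000 ≈ 0.979500
step 2 [2y] zero: DF = P = 2421/2500 ≈ 0.968400
step 3 [3y] bond c/1=1/80: DF=(39129/40000 − 1/80·(0.979500+0.968400))/(1+1/80) = 9421/10000 ≈ 0.942100
step 4 [4y] zero: DF = P = 2297/2500 ≈ 0.918800
step 5 [5y] zero: DF = P = 1817/2000 ≈ 0.908500
step 6 [6y] zero: DF = P = 8867/10000 ≈ 0.886700
step 7 [7y] swap r/1=1567/64473: DF=(1 − 1567/64473·(0.979500+0.968400+0.942100+0.918800+0.908500+0.886700))/(1+1567/64473) = 8433/10000 ≈ 0.843300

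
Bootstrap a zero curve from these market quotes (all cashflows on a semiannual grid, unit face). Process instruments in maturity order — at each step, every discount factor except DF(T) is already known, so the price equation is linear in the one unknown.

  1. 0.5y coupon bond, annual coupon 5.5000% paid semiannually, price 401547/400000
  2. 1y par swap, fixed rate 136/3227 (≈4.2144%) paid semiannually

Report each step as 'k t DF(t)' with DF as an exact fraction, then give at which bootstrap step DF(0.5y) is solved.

1 1/2 977/1000
2 1 1199/1250
DF(0.5y) is solved at step 1

step 1 [0.5y] bond c/2=11/400: DF=(401547/400000 − 11/400·(0))/(1+11/400) = 977/1000 ≈ 0.977000
step 2 [1y] swap r/2=68/3227: DF=(1 − 68/3227·(0.977000))/(1+68/3227) = 1199/1250 ≈ 0.959200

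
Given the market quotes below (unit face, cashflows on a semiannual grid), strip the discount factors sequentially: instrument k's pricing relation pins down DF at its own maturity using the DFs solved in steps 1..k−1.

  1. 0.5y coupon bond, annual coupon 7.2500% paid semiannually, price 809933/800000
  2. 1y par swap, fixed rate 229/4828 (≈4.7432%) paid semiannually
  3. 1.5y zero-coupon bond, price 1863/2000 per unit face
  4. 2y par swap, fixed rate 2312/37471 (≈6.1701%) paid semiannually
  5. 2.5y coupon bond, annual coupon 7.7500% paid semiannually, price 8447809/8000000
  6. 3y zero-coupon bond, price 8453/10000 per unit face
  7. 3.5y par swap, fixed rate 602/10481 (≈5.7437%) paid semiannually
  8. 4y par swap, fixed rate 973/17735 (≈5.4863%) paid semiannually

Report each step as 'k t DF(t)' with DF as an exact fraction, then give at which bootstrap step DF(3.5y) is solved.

step 1 [0.5y] bond c/2=29/800: DF=(809933/800000 − 29/800·(0))/(1+29/800) = 977/1000 ≈ 0.977000
step 2 [1y] swap r/2=229/9656: DF=(1 − 229/9656·(0.977000))/(1+229/9656) = 4771/5000 ≈ 0.954200
step 3 [1.5y] zero: DF = P = 1863/2000 ≈ 0.931500
step 4 [2y] swap r/2=1156/37471: DF=(1 − 1156/37471·(0.977000+0.954200+0.931500))/(1+1156/37471) = 2211/2500 ≈ 0.884400
step 5 [2.5y] bond c/2=31/800: DF=(8447809/8000000 − 31/800·(0.977000+0.954200+0.931500+0.884400))/(1+31/800) = 548/625 ≈ 0.876800
step 6 [3y] zero: DF = P = 8453/10000 ≈ 0.845300
step 7 [3.5y] swap r/2=301/10481: DF=(1 − 301/10481·(0.977000+0.954200+0.931500+0.884400+0.876800+0.845300))/(1+301/10481) = 4097/5000 ≈ 0.819400
step 8 [4y] swap r/2=973/35470: DF=(1 − 973/35470·(0.977000+0.954200+0.931500+0.884400+0.876800+0.845300+0.819400))/(1+973/35470) = 4027/5000 ≈ 0.805400

1 1/2 977/1000
2 1 4771/5000
3 3/2 1863/2000
4 2 2211/2500
5 5/2 548/625
6 3 8453/10000
7 7/2 4097/5000
8 4 4027/5000
DF(3.5y) is solved at step 7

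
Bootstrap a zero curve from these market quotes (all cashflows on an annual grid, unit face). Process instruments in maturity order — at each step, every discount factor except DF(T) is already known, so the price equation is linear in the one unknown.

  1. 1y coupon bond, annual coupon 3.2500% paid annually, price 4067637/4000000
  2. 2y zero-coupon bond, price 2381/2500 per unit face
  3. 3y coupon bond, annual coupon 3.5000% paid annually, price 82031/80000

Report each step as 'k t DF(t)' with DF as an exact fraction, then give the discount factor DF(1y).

step 1 [1y] bond c/1=13/400: DF=(4067637/4000000 − 13/400·(0))/(1+13/400) = 9849/10000 ≈ 0.984900
step 2 [2y] zero: DF = P = 2381/2500 ≈ 0.952400
step 3 [3y] bond c/1=7/200: DF=(82031/80000 − 7/200·(0.984900+0.952400))/(1+7/200) = 2313/2500 ≈ 0.925200

1 1 9849/10000
2 2 2381/2500
3 3 2313/2500
DF(1y) = 9849/10000 ≈ 0.984900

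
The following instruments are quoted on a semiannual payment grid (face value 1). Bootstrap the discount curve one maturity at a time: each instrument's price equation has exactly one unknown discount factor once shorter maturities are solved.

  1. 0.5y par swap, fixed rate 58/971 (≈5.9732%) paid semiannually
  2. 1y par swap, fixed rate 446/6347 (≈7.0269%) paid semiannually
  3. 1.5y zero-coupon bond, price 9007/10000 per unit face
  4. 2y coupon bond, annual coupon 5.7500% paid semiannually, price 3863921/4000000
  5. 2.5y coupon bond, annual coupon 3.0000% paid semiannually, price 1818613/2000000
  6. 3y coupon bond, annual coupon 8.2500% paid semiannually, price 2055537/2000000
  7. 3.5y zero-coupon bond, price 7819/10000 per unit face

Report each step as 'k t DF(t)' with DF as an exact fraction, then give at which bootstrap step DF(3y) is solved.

step 1 [0.5y] swap r/2=29/971: DF=(1 − 29/971·(0))/(1+29/971) = 971/1000 ≈ 0.971000
step 2 [1y] swap r/2=223/6347: DF=(1 − 223/6347·(0.971000))/(1+223/6347) = 9331/10000 ≈ 0.933100
step 3 [1.5y] zero: DF = P = 9007/10000 ≈ 0.900700
step 4 [2y] bond c/2=23/800: DF=(3863921/4000000 − 23/800·(0.971000+0.933100+0.900700))/(1+23/800) = 4303/5000 ≈ 0.860600
step 5 [2.5y] bond c/2=3/200: DF=(1818613/2000000 − 3/200·(0.971000+0.933100+0.900700+0.860600))/(1+3/200) = 8417/10000 ≈ 0.841700
step 6 [3y] bond c/2=33/800: DF=(2055537/2000000 − 33/800·(0.971000+0.933100+0.900700+0.860600+0.841700))/(1+33/800) = 1617/2000 ≈ 0.808500
step 7 [3.5y] zero: DF = P = 7819/10000 ≈ 0.781900

1 1/2 971/1000
2 1 9331/10000
3 3/2 9007/10000
4 2 4303/5000
5 5/2 8417/10000
6 3 1617/2000
7 7/2 7819/10000
DF(3y) is solved at step 6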